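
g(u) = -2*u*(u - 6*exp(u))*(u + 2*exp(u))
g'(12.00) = 15893692019481.75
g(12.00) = 7629054663458.63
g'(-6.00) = -215.53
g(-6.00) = 432.71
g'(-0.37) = -1.18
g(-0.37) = -3.38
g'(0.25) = 64.76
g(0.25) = 10.50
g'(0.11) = 38.49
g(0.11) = 3.40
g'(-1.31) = -15.08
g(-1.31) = 5.91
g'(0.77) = 317.65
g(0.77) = 95.53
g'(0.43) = 117.23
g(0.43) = 26.50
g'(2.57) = 26344.70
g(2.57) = 11186.19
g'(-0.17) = 9.00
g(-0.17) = -2.70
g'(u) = -2*u*(1 - 6*exp(u))*(u + 2*exp(u)) - 2*u*(u - 6*exp(u))*(2*exp(u) + 1) - 2*(u - 6*exp(u))*(u + 2*exp(u))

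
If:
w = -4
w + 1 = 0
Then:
No Solution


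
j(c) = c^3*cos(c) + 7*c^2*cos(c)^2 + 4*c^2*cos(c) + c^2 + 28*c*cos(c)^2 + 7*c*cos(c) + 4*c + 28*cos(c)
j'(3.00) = 46.46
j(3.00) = 54.19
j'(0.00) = 39.00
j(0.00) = 28.00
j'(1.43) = -52.48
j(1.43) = 15.73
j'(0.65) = -1.74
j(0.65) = 43.91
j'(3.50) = -58.74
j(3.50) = 52.19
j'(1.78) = -24.77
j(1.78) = 1.19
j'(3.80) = -99.95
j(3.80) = 27.17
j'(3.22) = 3.81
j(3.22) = 59.97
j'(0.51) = 12.43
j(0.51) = 43.14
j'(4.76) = 306.37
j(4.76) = 54.72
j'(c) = -c^3*sin(c) - 14*c^2*sin(c)*cos(c) - 4*c^2*sin(c) + 3*c^2*cos(c) - 56*c*sin(c)*cos(c) - 7*c*sin(c) + 14*c*cos(c)^2 + 8*c*cos(c) + 2*c - 28*sin(c) + 28*cos(c)^2 + 7*cos(c) + 4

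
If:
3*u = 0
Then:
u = 0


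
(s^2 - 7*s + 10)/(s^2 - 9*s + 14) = (s - 5)/(s - 7)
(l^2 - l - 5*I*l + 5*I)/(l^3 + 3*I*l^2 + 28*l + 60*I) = (l - 1)/(l^2 + 8*I*l - 12)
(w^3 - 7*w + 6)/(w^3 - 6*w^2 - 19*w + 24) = (w - 2)/(w - 8)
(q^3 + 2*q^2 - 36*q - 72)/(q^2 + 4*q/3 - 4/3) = 3*(q^2 - 36)/(3*q - 2)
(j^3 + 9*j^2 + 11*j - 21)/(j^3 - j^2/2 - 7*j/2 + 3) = 2*(j^2 + 10*j + 21)/(2*j^2 + j - 6)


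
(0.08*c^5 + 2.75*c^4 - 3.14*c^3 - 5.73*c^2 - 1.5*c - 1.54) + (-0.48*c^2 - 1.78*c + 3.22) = 0.08*c^5 + 2.75*c^4 - 3.14*c^3 - 6.21*c^2 - 3.28*c + 1.68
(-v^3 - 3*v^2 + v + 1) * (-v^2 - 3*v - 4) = v^5 + 6*v^4 + 12*v^3 + 8*v^2 - 7*v - 4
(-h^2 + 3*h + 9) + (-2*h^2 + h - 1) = -3*h^2 + 4*h + 8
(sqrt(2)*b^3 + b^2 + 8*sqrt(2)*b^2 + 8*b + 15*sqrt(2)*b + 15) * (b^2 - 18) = sqrt(2)*b^5 + b^4 + 8*sqrt(2)*b^4 - 3*sqrt(2)*b^3 + 8*b^3 - 144*sqrt(2)*b^2 - 3*b^2 - 270*sqrt(2)*b - 144*b - 270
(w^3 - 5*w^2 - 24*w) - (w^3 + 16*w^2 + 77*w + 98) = -21*w^2 - 101*w - 98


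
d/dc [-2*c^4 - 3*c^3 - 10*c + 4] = -8*c^3 - 9*c^2 - 10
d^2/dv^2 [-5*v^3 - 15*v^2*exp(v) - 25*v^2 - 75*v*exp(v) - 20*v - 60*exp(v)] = -15*v^2*exp(v) - 135*v*exp(v) - 30*v - 240*exp(v) - 50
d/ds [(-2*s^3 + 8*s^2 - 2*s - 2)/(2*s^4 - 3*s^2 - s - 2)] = 2*((3*s^2 - 8*s + 1)*(-2*s^4 + 3*s^2 + s + 2) - (-8*s^3 + 6*s + 1)*(s^3 - 4*s^2 + s + 1))/(-2*s^4 + 3*s^2 + s + 2)^2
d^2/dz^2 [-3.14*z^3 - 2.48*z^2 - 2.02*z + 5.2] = -18.84*z - 4.96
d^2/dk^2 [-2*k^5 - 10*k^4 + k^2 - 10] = -40*k^3 - 120*k^2 + 2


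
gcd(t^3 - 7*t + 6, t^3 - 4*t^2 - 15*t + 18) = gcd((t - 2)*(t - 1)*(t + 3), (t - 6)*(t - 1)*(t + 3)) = t^2 + 2*t - 3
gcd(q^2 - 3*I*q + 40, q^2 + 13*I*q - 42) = 1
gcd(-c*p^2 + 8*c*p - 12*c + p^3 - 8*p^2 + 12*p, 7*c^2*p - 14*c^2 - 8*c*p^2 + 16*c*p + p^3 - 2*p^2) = -c*p + 2*c + p^2 - 2*p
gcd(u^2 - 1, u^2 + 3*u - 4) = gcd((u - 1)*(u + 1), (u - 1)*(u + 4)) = u - 1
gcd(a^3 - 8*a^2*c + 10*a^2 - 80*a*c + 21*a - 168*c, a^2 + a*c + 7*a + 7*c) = a + 7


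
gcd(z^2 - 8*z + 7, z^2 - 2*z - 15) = 1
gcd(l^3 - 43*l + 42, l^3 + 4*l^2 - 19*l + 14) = l^2 + 6*l - 7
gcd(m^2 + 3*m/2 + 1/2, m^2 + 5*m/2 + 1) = m + 1/2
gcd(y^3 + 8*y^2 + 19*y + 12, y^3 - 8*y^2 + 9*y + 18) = y + 1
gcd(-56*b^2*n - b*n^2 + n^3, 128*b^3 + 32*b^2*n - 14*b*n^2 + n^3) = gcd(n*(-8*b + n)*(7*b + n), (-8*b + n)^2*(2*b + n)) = 8*b - n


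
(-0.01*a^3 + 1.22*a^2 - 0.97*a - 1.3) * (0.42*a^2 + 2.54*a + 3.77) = -0.0042*a^5 + 0.487*a^4 + 2.6537*a^3 + 1.5896*a^2 - 6.9589*a - 4.901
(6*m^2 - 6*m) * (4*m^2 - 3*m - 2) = 24*m^4 - 42*m^3 + 6*m^2 + 12*m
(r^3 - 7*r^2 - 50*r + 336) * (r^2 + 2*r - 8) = r^5 - 5*r^4 - 72*r^3 + 292*r^2 + 1072*r - 2688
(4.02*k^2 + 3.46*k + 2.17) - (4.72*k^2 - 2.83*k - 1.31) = -0.7*k^2 + 6.29*k + 3.48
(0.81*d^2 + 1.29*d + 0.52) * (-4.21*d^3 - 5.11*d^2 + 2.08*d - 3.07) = -3.4101*d^5 - 9.57*d^4 - 7.0963*d^3 - 2.4607*d^2 - 2.8787*d - 1.5964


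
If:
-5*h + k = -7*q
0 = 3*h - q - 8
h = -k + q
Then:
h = 32/9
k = -8/9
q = 8/3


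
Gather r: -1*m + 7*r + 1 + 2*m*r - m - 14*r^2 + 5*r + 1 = -2*m - 14*r^2 + r*(2*m + 12) + 2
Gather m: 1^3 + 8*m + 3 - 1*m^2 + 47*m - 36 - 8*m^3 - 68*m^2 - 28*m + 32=-8*m^3 - 69*m^2 + 27*m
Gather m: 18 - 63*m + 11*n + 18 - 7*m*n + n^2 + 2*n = m*(-7*n - 63) + n^2 + 13*n + 36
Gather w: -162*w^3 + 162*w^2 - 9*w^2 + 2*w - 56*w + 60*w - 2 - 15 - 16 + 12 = -162*w^3 + 153*w^2 + 6*w - 21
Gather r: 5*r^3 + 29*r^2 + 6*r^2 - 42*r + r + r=5*r^3 + 35*r^2 - 40*r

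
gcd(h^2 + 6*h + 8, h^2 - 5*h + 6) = 1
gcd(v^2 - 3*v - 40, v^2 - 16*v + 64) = v - 8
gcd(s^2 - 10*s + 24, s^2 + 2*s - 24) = s - 4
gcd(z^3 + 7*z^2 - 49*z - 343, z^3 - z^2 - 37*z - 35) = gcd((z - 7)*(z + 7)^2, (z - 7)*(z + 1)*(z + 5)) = z - 7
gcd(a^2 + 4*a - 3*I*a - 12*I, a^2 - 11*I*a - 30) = 1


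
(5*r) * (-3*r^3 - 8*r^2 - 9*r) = -15*r^4 - 40*r^3 - 45*r^2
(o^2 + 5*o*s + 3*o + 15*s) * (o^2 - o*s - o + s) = o^4 + 4*o^3*s + 2*o^3 - 5*o^2*s^2 + 8*o^2*s - 3*o^2 - 10*o*s^2 - 12*o*s + 15*s^2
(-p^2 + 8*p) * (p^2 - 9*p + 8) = -p^4 + 17*p^3 - 80*p^2 + 64*p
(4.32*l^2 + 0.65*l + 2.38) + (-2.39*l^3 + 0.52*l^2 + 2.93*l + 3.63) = -2.39*l^3 + 4.84*l^2 + 3.58*l + 6.01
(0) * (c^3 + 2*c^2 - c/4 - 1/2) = 0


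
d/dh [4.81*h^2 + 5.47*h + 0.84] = 9.62*h + 5.47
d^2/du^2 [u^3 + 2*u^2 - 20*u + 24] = 6*u + 4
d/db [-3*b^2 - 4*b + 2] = -6*b - 4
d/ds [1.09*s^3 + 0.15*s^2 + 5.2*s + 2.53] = 3.27*s^2 + 0.3*s + 5.2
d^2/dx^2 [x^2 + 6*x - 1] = 2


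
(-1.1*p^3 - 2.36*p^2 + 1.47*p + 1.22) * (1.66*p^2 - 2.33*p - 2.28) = -1.826*p^5 - 1.3546*p^4 + 10.447*p^3 + 3.9809*p^2 - 6.1942*p - 2.7816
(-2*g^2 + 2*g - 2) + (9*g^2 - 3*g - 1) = 7*g^2 - g - 3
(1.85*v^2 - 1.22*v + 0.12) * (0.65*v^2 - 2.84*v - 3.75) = 1.2025*v^4 - 6.047*v^3 - 3.3947*v^2 + 4.2342*v - 0.45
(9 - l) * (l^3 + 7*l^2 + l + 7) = -l^4 + 2*l^3 + 62*l^2 + 2*l + 63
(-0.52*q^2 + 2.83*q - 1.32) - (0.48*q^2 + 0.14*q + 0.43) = -1.0*q^2 + 2.69*q - 1.75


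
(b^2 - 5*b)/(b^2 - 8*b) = (b - 5)/(b - 8)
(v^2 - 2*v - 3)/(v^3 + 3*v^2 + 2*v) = (v - 3)/(v*(v + 2))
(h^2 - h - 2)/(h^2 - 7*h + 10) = (h + 1)/(h - 5)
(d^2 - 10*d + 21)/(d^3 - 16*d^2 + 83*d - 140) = (d - 3)/(d^2 - 9*d + 20)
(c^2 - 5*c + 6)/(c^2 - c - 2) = (c - 3)/(c + 1)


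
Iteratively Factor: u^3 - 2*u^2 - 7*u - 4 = (u + 1)*(u^2 - 3*u - 4) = (u - 4)*(u + 1)*(u + 1)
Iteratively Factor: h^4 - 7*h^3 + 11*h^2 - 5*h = (h)*(h^3 - 7*h^2 + 11*h - 5) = h*(h - 1)*(h^2 - 6*h + 5) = h*(h - 5)*(h - 1)*(h - 1)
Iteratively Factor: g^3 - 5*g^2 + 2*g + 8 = (g + 1)*(g^2 - 6*g + 8) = (g - 4)*(g + 1)*(g - 2)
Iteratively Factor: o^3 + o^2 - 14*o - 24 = (o + 2)*(o^2 - o - 12) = (o - 4)*(o + 2)*(o + 3)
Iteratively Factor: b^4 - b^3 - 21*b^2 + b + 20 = (b - 5)*(b^3 + 4*b^2 - b - 4) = (b - 5)*(b - 1)*(b^2 + 5*b + 4) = (b - 5)*(b - 1)*(b + 1)*(b + 4)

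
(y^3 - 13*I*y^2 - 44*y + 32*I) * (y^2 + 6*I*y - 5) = y^5 - 7*I*y^4 + 29*y^3 - 167*I*y^2 + 28*y - 160*I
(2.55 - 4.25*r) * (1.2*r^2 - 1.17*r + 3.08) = -5.1*r^3 + 8.0325*r^2 - 16.0735*r + 7.854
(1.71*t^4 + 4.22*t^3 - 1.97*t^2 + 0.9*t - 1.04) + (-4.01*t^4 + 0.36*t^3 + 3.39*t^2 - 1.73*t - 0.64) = -2.3*t^4 + 4.58*t^3 + 1.42*t^2 - 0.83*t - 1.68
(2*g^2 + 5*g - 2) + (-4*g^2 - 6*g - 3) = -2*g^2 - g - 5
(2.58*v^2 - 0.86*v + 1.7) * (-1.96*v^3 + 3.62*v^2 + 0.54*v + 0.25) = -5.0568*v^5 + 11.0252*v^4 - 5.052*v^3 + 6.3346*v^2 + 0.703*v + 0.425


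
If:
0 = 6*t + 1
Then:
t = -1/6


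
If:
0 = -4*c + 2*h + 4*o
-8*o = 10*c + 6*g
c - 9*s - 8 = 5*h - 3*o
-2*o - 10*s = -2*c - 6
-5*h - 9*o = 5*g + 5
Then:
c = -431/872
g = 85/872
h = -453/218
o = 475/872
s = 171/436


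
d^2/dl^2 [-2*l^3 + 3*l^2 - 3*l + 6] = 6 - 12*l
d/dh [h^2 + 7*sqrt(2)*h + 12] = 2*h + 7*sqrt(2)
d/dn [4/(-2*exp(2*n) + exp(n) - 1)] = (16*exp(n) - 4)*exp(n)/(2*exp(2*n) - exp(n) + 1)^2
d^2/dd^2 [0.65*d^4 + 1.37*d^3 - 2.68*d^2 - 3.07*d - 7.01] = 7.8*d^2 + 8.22*d - 5.36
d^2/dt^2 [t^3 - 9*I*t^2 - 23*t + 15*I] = 6*t - 18*I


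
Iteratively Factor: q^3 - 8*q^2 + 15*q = (q)*(q^2 - 8*q + 15) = q*(q - 3)*(q - 5)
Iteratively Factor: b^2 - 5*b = (b - 5)*(b)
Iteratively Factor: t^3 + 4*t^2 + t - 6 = (t - 1)*(t^2 + 5*t + 6) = (t - 1)*(t + 2)*(t + 3)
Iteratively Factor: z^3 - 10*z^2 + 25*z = (z)*(z^2 - 10*z + 25) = z*(z - 5)*(z - 5)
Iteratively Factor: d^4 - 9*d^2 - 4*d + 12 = (d + 2)*(d^3 - 2*d^2 - 5*d + 6) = (d - 3)*(d + 2)*(d^2 + d - 2) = (d - 3)*(d + 2)^2*(d - 1)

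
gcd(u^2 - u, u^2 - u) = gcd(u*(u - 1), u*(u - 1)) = u^2 - u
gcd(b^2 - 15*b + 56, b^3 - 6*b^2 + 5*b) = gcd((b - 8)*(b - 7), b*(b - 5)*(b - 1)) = 1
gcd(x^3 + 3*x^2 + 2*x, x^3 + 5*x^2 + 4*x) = x^2 + x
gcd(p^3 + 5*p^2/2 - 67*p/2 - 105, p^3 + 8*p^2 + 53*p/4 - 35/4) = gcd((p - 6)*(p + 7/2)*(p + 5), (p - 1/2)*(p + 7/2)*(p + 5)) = p^2 + 17*p/2 + 35/2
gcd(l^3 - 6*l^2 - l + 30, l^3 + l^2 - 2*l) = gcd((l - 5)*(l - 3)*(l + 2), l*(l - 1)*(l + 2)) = l + 2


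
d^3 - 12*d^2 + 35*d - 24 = (d - 8)*(d - 3)*(d - 1)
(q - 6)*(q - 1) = q^2 - 7*q + 6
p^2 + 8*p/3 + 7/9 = (p + 1/3)*(p + 7/3)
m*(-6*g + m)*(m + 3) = -6*g*m^2 - 18*g*m + m^3 + 3*m^2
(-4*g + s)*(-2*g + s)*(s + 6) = 8*g^2*s + 48*g^2 - 6*g*s^2 - 36*g*s + s^3 + 6*s^2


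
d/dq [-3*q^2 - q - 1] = -6*q - 1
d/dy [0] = 0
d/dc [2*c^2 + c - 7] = 4*c + 1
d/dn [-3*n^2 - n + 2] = -6*n - 1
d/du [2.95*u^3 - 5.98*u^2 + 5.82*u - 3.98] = 8.85*u^2 - 11.96*u + 5.82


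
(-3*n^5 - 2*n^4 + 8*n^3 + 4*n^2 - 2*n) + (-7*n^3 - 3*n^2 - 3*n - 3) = -3*n^5 - 2*n^4 + n^3 + n^2 - 5*n - 3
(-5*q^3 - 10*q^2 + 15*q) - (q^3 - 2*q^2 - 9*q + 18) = -6*q^3 - 8*q^2 + 24*q - 18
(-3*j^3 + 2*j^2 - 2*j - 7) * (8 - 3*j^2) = 9*j^5 - 6*j^4 - 18*j^3 + 37*j^2 - 16*j - 56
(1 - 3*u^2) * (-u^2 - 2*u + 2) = 3*u^4 + 6*u^3 - 7*u^2 - 2*u + 2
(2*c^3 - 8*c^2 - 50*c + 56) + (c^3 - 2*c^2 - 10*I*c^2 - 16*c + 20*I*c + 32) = 3*c^3 - 10*c^2 - 10*I*c^2 - 66*c + 20*I*c + 88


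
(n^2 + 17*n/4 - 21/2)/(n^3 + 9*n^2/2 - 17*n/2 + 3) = (4*n - 7)/(2*(2*n^2 - 3*n + 1))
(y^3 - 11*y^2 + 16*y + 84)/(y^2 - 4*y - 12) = y - 7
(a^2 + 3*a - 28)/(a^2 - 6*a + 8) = (a + 7)/(a - 2)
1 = 1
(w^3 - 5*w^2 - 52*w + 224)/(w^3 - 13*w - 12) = (w^2 - w - 56)/(w^2 + 4*w + 3)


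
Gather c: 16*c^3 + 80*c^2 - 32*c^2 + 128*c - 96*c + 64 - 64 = 16*c^3 + 48*c^2 + 32*c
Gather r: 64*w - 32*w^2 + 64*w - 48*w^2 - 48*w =-80*w^2 + 80*w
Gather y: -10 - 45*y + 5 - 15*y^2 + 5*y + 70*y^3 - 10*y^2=70*y^3 - 25*y^2 - 40*y - 5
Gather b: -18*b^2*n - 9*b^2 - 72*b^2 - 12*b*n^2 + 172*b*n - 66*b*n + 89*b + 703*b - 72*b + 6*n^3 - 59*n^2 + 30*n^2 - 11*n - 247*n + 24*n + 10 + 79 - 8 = b^2*(-18*n - 81) + b*(-12*n^2 + 106*n + 720) + 6*n^3 - 29*n^2 - 234*n + 81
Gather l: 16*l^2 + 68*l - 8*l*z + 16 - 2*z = 16*l^2 + l*(68 - 8*z) - 2*z + 16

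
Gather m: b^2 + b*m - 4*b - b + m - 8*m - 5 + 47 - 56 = b^2 - 5*b + m*(b - 7) - 14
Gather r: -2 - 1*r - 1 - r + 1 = -2*r - 2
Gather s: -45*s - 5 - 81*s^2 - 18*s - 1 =-81*s^2 - 63*s - 6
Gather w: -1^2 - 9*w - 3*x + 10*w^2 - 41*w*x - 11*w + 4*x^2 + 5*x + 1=10*w^2 + w*(-41*x - 20) + 4*x^2 + 2*x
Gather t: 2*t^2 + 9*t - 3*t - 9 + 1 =2*t^2 + 6*t - 8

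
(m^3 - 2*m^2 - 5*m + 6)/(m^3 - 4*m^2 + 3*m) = (m + 2)/m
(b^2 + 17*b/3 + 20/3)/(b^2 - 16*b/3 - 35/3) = (b + 4)/(b - 7)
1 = 1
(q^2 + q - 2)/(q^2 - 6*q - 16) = (q - 1)/(q - 8)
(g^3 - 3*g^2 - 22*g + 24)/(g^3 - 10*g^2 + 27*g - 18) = (g + 4)/(g - 3)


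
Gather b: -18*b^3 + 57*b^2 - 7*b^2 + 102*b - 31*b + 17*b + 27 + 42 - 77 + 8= -18*b^3 + 50*b^2 + 88*b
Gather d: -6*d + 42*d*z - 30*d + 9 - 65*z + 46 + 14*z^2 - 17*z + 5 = d*(42*z - 36) + 14*z^2 - 82*z + 60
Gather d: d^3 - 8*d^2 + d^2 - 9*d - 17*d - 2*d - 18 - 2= d^3 - 7*d^2 - 28*d - 20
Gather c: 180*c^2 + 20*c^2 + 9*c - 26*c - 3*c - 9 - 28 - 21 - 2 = 200*c^2 - 20*c - 60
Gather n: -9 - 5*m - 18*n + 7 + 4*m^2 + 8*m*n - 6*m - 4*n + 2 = 4*m^2 - 11*m + n*(8*m - 22)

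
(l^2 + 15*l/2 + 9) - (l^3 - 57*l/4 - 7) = -l^3 + l^2 + 87*l/4 + 16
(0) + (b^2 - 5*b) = b^2 - 5*b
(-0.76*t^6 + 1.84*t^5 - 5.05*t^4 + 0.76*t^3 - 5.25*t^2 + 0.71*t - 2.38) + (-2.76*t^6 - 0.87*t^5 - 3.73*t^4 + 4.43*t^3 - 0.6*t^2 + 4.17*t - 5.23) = -3.52*t^6 + 0.97*t^5 - 8.78*t^4 + 5.19*t^3 - 5.85*t^2 + 4.88*t - 7.61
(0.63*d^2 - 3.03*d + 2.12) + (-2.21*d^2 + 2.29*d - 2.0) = -1.58*d^2 - 0.74*d + 0.12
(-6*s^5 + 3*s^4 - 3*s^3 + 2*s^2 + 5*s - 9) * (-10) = 60*s^5 - 30*s^4 + 30*s^3 - 20*s^2 - 50*s + 90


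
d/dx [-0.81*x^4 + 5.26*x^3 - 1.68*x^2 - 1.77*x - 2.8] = -3.24*x^3 + 15.78*x^2 - 3.36*x - 1.77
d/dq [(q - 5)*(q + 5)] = 2*q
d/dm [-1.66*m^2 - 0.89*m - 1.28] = -3.32*m - 0.89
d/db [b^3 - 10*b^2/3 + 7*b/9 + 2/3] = 3*b^2 - 20*b/3 + 7/9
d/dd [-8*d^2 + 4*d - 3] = 4 - 16*d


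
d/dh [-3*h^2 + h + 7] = 1 - 6*h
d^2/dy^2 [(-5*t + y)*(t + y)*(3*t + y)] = -2*t + 6*y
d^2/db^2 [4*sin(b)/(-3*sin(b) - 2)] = 8*(-3*sin(b)^2 + 2*sin(b) + 6)/(3*sin(b) + 2)^3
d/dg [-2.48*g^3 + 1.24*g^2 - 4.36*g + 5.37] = -7.44*g^2 + 2.48*g - 4.36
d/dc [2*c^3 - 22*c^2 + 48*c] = 6*c^2 - 44*c + 48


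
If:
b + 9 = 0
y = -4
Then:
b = -9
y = -4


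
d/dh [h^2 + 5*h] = 2*h + 5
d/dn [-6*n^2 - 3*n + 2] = -12*n - 3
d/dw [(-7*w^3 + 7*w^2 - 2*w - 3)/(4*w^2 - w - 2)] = (-28*w^4 + 14*w^3 + 43*w^2 - 4*w + 1)/(16*w^4 - 8*w^3 - 15*w^2 + 4*w + 4)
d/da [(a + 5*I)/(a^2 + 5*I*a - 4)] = (-a^2 - 10*I*a + 21)/(a^4 + 10*I*a^3 - 33*a^2 - 40*I*a + 16)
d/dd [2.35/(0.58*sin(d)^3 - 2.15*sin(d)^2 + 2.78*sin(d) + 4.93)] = (-4.089*sin(d)^2 + 10.105*sin(d) - 6.533)*cos(d)/(0.58*sin(d)^3 - 2.15*sin(d)^2 + 2.78*sin(d) + 4.93)^2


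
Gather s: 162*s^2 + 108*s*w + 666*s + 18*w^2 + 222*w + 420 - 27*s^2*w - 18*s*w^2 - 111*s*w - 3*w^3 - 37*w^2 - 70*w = s^2*(162 - 27*w) + s*(-18*w^2 - 3*w + 666) - 3*w^3 - 19*w^2 + 152*w + 420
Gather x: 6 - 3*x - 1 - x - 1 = 4 - 4*x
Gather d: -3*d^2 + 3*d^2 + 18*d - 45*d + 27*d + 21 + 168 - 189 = 0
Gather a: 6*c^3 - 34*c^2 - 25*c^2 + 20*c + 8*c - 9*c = 6*c^3 - 59*c^2 + 19*c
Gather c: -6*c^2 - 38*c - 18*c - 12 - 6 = -6*c^2 - 56*c - 18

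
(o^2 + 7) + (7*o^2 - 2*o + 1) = 8*o^2 - 2*o + 8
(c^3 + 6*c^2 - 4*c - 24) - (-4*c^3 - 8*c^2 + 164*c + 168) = 5*c^3 + 14*c^2 - 168*c - 192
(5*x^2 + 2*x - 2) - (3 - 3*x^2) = 8*x^2 + 2*x - 5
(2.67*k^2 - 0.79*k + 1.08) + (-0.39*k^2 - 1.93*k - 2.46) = 2.28*k^2 - 2.72*k - 1.38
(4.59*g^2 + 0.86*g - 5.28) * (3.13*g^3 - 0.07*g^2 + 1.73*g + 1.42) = 14.3667*g^5 + 2.3705*g^4 - 8.6459*g^3 + 8.3752*g^2 - 7.9132*g - 7.4976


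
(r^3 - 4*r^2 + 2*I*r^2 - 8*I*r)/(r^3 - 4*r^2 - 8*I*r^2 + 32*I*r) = (r + 2*I)/(r - 8*I)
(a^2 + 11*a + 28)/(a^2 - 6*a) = (a^2 + 11*a + 28)/(a*(a - 6))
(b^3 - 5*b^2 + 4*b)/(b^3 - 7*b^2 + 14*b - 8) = b/(b - 2)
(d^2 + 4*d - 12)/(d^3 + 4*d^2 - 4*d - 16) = (d + 6)/(d^2 + 6*d + 8)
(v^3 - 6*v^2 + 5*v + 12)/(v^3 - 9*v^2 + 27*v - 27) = (v^2 - 3*v - 4)/(v^2 - 6*v + 9)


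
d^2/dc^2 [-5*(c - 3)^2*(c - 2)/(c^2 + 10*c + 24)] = 30*(-59*c^3 - 414*c^2 + 108*c + 3672)/(c^6 + 30*c^5 + 372*c^4 + 2440*c^3 + 8928*c^2 + 17280*c + 13824)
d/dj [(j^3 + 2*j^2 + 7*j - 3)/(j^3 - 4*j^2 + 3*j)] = (-6*j^4 - 8*j^3 + 43*j^2 - 24*j + 9)/(j^2*(j^4 - 8*j^3 + 22*j^2 - 24*j + 9))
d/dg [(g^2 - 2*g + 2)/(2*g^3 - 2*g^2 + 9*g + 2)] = (-2*g^4 + 8*g^3 - 7*g^2 + 12*g - 22)/(4*g^6 - 8*g^5 + 40*g^4 - 28*g^3 + 73*g^2 + 36*g + 4)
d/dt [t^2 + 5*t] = 2*t + 5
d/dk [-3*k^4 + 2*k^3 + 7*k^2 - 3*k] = -12*k^3 + 6*k^2 + 14*k - 3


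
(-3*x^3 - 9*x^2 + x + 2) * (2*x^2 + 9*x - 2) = -6*x^5 - 45*x^4 - 73*x^3 + 31*x^2 + 16*x - 4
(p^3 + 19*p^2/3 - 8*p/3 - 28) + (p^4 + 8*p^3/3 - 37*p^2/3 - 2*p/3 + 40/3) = p^4 + 11*p^3/3 - 6*p^2 - 10*p/3 - 44/3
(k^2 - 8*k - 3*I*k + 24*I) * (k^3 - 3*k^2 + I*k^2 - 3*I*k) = k^5 - 11*k^4 - 2*I*k^4 + 27*k^3 + 22*I*k^3 - 33*k^2 - 48*I*k^2 + 72*k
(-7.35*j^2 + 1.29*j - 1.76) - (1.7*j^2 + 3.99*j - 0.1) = -9.05*j^2 - 2.7*j - 1.66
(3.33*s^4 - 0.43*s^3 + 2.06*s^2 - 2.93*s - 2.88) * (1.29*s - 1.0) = 4.2957*s^5 - 3.8847*s^4 + 3.0874*s^3 - 5.8397*s^2 - 0.7852*s + 2.88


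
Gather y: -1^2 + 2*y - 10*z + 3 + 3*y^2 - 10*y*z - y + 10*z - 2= 3*y^2 + y*(1 - 10*z)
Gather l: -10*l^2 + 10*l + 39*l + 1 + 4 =-10*l^2 + 49*l + 5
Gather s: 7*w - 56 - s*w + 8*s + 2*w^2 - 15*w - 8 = s*(8 - w) + 2*w^2 - 8*w - 64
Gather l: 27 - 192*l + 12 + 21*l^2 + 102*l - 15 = 21*l^2 - 90*l + 24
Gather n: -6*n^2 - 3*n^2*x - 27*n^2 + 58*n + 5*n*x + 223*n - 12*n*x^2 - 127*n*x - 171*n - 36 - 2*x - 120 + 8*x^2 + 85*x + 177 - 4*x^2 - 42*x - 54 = n^2*(-3*x - 33) + n*(-12*x^2 - 122*x + 110) + 4*x^2 + 41*x - 33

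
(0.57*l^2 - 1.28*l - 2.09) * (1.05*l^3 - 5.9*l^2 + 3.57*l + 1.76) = 0.5985*l^5 - 4.707*l^4 + 7.3924*l^3 + 8.7646*l^2 - 9.7141*l - 3.6784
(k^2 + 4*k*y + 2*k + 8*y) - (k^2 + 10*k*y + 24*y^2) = -6*k*y + 2*k - 24*y^2 + 8*y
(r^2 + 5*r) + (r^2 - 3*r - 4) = 2*r^2 + 2*r - 4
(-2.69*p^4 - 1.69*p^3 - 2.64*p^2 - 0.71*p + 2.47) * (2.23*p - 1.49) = -5.9987*p^5 + 0.2394*p^4 - 3.3691*p^3 + 2.3503*p^2 + 6.566*p - 3.6803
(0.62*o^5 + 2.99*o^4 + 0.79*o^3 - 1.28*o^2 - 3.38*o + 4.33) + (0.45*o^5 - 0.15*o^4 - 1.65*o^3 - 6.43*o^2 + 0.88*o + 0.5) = 1.07*o^5 + 2.84*o^4 - 0.86*o^3 - 7.71*o^2 - 2.5*o + 4.83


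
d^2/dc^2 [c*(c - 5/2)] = 2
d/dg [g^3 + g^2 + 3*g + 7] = 3*g^2 + 2*g + 3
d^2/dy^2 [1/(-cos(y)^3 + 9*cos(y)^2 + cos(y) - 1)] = ((-sin(y)^2*cos(y) + 9*sin(y)^2 - 8)*(cos(y) + 72*cos(2*y) - 9*cos(3*y))/4 - 2*(-3*cos(y)^2 + 18*cos(y) + 1)^2*sin(y)^2)/(-sin(y)^2*cos(y) + 9*sin(y)^2 - 8)^3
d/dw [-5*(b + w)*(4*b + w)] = -25*b - 10*w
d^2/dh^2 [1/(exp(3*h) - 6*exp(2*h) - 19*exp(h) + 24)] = ((-9*exp(2*h) + 24*exp(h) + 19)*(exp(3*h) - 6*exp(2*h) - 19*exp(h) + 24) + 2*(-3*exp(2*h) + 12*exp(h) + 19)^2*exp(h))*exp(h)/(exp(3*h) - 6*exp(2*h) - 19*exp(h) + 24)^3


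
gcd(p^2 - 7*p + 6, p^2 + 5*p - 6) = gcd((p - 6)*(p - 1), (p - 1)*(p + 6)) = p - 1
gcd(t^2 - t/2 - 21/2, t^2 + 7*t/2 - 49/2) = t - 7/2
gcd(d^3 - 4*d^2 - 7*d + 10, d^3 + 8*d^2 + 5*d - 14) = d^2 + d - 2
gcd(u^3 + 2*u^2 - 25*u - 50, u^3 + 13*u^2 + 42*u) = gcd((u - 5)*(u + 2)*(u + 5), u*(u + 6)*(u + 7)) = 1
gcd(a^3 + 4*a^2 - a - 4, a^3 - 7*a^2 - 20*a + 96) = a + 4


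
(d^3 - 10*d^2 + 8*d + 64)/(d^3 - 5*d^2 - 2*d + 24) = (d - 8)/(d - 3)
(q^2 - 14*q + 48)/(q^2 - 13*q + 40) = (q - 6)/(q - 5)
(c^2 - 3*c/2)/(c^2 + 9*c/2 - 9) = c/(c + 6)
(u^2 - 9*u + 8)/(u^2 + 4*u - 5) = (u - 8)/(u + 5)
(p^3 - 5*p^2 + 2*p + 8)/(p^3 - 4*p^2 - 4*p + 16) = (p + 1)/(p + 2)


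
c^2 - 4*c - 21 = (c - 7)*(c + 3)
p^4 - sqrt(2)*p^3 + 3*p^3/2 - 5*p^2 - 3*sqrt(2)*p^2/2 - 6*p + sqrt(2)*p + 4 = (p - 1/2)*(p + 2)*(p - 2*sqrt(2))*(p + sqrt(2))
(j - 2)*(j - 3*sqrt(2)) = j^2 - 3*sqrt(2)*j - 2*j + 6*sqrt(2)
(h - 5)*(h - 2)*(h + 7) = h^3 - 39*h + 70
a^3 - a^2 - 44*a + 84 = (a - 6)*(a - 2)*(a + 7)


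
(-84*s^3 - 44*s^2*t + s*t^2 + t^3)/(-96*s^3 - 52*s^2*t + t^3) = (7*s - t)/(8*s - t)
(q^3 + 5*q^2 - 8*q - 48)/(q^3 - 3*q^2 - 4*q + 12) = (q^2 + 8*q + 16)/(q^2 - 4)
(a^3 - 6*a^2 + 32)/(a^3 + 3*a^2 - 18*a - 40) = (a - 4)/(a + 5)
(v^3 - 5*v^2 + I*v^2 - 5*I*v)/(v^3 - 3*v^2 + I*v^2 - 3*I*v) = (v - 5)/(v - 3)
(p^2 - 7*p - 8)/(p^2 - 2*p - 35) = (-p^2 + 7*p + 8)/(-p^2 + 2*p + 35)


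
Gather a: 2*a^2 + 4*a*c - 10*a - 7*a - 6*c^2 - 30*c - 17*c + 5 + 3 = 2*a^2 + a*(4*c - 17) - 6*c^2 - 47*c + 8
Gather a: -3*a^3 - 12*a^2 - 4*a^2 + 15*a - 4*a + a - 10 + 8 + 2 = -3*a^3 - 16*a^2 + 12*a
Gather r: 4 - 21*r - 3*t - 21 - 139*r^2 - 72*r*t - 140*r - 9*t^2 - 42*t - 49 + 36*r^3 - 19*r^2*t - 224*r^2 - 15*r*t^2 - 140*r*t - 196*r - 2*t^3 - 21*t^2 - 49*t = 36*r^3 + r^2*(-19*t - 363) + r*(-15*t^2 - 212*t - 357) - 2*t^3 - 30*t^2 - 94*t - 66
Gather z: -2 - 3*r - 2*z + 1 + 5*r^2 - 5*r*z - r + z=5*r^2 - 4*r + z*(-5*r - 1) - 1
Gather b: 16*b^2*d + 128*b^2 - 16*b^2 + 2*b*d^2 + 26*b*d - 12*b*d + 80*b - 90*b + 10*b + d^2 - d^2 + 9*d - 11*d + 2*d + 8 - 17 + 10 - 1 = b^2*(16*d + 112) + b*(2*d^2 + 14*d)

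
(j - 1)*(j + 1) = j^2 - 1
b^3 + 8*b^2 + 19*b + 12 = (b + 1)*(b + 3)*(b + 4)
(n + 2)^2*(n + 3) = n^3 + 7*n^2 + 16*n + 12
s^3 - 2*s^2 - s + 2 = (s - 2)*(s - 1)*(s + 1)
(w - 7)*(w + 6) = w^2 - w - 42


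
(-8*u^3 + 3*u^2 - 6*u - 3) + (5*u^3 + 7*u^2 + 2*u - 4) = -3*u^3 + 10*u^2 - 4*u - 7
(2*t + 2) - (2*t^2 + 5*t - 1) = -2*t^2 - 3*t + 3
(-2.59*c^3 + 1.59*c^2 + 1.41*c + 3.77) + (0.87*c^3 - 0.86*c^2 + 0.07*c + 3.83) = -1.72*c^3 + 0.73*c^2 + 1.48*c + 7.6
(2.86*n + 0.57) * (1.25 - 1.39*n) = -3.9754*n^2 + 2.7827*n + 0.7125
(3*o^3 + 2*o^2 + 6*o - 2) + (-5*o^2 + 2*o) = 3*o^3 - 3*o^2 + 8*o - 2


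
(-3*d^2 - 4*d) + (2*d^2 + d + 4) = -d^2 - 3*d + 4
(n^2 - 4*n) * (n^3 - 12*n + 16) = n^5 - 4*n^4 - 12*n^3 + 64*n^2 - 64*n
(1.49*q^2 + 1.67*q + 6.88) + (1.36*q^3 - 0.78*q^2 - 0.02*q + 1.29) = 1.36*q^3 + 0.71*q^2 + 1.65*q + 8.17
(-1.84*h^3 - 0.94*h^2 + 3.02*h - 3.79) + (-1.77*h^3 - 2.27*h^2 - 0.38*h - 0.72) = -3.61*h^3 - 3.21*h^2 + 2.64*h - 4.51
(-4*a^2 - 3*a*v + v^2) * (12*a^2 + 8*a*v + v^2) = -48*a^4 - 68*a^3*v - 16*a^2*v^2 + 5*a*v^3 + v^4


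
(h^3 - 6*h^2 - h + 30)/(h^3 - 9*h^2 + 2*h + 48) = (h - 5)/(h - 8)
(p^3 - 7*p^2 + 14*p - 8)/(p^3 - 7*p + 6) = (p - 4)/(p + 3)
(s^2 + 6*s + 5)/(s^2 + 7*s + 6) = (s + 5)/(s + 6)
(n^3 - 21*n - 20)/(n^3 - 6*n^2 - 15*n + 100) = (n + 1)/(n - 5)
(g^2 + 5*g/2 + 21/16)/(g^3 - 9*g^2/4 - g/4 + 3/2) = (g + 7/4)/(g^2 - 3*g + 2)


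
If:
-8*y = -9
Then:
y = 9/8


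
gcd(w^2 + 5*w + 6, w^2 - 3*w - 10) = w + 2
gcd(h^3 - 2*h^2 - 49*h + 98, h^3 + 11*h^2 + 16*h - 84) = h^2 + 5*h - 14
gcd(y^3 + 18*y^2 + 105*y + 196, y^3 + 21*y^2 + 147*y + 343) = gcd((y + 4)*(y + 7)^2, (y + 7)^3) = y^2 + 14*y + 49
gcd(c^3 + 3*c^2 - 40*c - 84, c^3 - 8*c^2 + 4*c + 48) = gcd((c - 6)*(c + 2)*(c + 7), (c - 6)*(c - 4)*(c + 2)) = c^2 - 4*c - 12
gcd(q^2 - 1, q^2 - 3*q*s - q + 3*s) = q - 1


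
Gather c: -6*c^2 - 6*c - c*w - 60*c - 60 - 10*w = -6*c^2 + c*(-w - 66) - 10*w - 60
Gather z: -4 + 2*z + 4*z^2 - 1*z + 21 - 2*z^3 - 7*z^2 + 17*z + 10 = -2*z^3 - 3*z^2 + 18*z + 27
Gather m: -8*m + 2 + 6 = 8 - 8*m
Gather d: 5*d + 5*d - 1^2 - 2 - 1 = 10*d - 4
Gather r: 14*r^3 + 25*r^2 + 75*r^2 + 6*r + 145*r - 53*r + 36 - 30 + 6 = 14*r^3 + 100*r^2 + 98*r + 12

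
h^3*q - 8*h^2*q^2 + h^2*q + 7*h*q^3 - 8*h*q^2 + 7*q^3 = (h - 7*q)*(h - q)*(h*q + q)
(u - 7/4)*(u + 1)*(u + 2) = u^3 + 5*u^2/4 - 13*u/4 - 7/2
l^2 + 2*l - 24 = (l - 4)*(l + 6)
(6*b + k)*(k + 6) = 6*b*k + 36*b + k^2 + 6*k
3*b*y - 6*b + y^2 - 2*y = (3*b + y)*(y - 2)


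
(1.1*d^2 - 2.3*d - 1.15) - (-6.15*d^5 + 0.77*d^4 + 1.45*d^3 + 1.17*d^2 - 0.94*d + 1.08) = 6.15*d^5 - 0.77*d^4 - 1.45*d^3 - 0.0699999999999998*d^2 - 1.36*d - 2.23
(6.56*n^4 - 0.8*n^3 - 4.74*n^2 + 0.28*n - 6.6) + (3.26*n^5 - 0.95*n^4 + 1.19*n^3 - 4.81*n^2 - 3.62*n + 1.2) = 3.26*n^5 + 5.61*n^4 + 0.39*n^3 - 9.55*n^2 - 3.34*n - 5.4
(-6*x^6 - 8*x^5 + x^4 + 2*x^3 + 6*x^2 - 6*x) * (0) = 0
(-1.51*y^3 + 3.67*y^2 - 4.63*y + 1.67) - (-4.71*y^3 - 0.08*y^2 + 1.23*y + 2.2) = 3.2*y^3 + 3.75*y^2 - 5.86*y - 0.53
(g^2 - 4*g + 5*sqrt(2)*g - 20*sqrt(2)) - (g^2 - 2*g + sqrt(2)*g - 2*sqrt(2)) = -2*g + 4*sqrt(2)*g - 18*sqrt(2)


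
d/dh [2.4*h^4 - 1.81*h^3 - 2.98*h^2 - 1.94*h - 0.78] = 9.6*h^3 - 5.43*h^2 - 5.96*h - 1.94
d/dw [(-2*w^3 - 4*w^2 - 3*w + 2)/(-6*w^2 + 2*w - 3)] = (12*w^4 - 8*w^3 - 8*w^2 + 48*w + 5)/(36*w^4 - 24*w^3 + 40*w^2 - 12*w + 9)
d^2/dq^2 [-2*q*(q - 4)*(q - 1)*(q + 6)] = -24*q^2 - 12*q + 104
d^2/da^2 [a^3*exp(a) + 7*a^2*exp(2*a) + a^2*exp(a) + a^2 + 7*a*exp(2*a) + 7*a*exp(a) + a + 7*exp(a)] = a^3*exp(a) + 28*a^2*exp(2*a) + 7*a^2*exp(a) + 84*a*exp(2*a) + 17*a*exp(a) + 42*exp(2*a) + 23*exp(a) + 2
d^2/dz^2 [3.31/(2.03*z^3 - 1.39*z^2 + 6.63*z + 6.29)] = ((9.2018 - 40.3158*z)*(2.03*z^3 - 1.39*z^2 + 6.63*z + 6.29) + 3.31*(6.09*z^2 - 2.78*z + 6.63)*(12.18*z^2 - 5.56*z + 13.26))/(2.03*z^3 - 1.39*z^2 + 6.63*z + 6.29)^3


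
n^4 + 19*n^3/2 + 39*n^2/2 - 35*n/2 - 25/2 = (n - 1)*(n + 1/2)*(n + 5)^2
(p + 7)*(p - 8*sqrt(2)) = p^2 - 8*sqrt(2)*p + 7*p - 56*sqrt(2)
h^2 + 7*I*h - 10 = (h + 2*I)*(h + 5*I)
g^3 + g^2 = g^2*(g + 1)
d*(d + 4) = d^2 + 4*d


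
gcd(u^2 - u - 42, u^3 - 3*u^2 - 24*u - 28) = u - 7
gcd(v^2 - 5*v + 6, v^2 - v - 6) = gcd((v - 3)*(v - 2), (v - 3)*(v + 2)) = v - 3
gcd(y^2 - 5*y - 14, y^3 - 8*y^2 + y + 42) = y^2 - 5*y - 14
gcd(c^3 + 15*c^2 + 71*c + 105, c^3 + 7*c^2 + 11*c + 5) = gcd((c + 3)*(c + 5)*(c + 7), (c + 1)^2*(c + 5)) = c + 5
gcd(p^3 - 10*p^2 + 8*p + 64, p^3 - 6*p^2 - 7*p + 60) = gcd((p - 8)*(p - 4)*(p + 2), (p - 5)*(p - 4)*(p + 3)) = p - 4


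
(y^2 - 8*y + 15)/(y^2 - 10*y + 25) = (y - 3)/(y - 5)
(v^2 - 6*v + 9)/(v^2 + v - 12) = (v - 3)/(v + 4)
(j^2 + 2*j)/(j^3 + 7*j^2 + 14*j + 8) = j/(j^2 + 5*j + 4)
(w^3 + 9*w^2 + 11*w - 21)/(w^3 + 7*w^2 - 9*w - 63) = (w - 1)/(w - 3)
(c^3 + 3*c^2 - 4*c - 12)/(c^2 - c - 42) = (-c^3 - 3*c^2 + 4*c + 12)/(-c^2 + c + 42)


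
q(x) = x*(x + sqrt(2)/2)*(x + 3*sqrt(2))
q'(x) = x*(x + sqrt(2)/2) + x*(x + 3*sqrt(2)) + (x + sqrt(2)/2)*(x + 3*sqrt(2)) = 3*x^2 + 7*sqrt(2)*x + 3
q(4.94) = 256.17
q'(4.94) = 125.11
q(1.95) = 32.09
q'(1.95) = 33.71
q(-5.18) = -21.72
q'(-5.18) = 32.22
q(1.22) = 12.84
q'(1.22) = 19.54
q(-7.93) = -211.20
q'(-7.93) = 113.15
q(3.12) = 87.91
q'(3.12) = 63.09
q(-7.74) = -190.38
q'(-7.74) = 106.10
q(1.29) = 14.25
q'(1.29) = 20.76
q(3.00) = 80.55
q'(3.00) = 59.70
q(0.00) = 0.00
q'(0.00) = 3.00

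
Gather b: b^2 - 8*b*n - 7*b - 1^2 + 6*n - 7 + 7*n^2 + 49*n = b^2 + b*(-8*n - 7) + 7*n^2 + 55*n - 8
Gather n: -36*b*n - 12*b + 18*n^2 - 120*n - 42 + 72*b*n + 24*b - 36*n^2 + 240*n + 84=12*b - 18*n^2 + n*(36*b + 120) + 42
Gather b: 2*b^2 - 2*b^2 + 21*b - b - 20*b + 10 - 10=0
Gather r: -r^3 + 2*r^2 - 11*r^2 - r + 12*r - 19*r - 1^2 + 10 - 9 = -r^3 - 9*r^2 - 8*r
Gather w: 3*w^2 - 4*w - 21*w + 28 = 3*w^2 - 25*w + 28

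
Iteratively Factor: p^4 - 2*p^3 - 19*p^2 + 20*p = (p - 5)*(p^3 + 3*p^2 - 4*p) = (p - 5)*(p - 1)*(p^2 + 4*p) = p*(p - 5)*(p - 1)*(p + 4)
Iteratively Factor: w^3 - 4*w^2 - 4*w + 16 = (w - 2)*(w^2 - 2*w - 8) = (w - 4)*(w - 2)*(w + 2)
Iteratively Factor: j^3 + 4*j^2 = (j)*(j^2 + 4*j) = j^2*(j + 4)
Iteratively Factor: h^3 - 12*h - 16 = (h + 2)*(h^2 - 2*h - 8) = (h - 4)*(h + 2)*(h + 2)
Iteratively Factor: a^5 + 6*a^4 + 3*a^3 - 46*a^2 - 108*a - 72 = (a + 2)*(a^4 + 4*a^3 - 5*a^2 - 36*a - 36) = (a + 2)*(a + 3)*(a^3 + a^2 - 8*a - 12) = (a - 3)*(a + 2)*(a + 3)*(a^2 + 4*a + 4) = (a - 3)*(a + 2)^2*(a + 3)*(a + 2)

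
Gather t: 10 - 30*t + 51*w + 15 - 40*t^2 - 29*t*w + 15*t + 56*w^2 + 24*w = -40*t^2 + t*(-29*w - 15) + 56*w^2 + 75*w + 25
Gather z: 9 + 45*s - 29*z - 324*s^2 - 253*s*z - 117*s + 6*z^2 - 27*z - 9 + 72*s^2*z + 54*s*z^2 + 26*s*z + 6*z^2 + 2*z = -324*s^2 - 72*s + z^2*(54*s + 12) + z*(72*s^2 - 227*s - 54)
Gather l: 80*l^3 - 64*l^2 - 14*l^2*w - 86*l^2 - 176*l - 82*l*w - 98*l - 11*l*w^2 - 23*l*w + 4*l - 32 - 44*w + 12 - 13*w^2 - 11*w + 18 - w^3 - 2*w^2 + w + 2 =80*l^3 + l^2*(-14*w - 150) + l*(-11*w^2 - 105*w - 270) - w^3 - 15*w^2 - 54*w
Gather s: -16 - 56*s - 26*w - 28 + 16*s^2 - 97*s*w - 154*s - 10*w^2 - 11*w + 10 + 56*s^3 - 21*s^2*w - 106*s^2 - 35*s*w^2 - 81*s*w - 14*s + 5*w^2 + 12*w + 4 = 56*s^3 + s^2*(-21*w - 90) + s*(-35*w^2 - 178*w - 224) - 5*w^2 - 25*w - 30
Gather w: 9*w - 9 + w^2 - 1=w^2 + 9*w - 10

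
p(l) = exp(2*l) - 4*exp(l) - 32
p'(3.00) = 726.52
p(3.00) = 291.09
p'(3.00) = 726.52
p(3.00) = 291.09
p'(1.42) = 17.68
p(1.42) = -31.43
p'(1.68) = 36.12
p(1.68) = -24.67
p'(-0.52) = -1.67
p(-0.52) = -34.02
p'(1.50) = 22.24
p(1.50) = -29.84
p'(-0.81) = -1.38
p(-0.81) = -33.58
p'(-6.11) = -0.01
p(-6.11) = -32.01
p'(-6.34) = -0.01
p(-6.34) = -32.01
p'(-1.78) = -0.62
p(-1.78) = -32.65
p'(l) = 2*exp(2*l) - 4*exp(l)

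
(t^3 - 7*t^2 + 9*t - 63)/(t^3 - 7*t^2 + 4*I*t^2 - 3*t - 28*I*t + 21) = (t - 3*I)/(t + I)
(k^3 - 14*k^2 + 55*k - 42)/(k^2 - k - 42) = (k^2 - 7*k + 6)/(k + 6)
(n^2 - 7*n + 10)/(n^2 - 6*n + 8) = (n - 5)/(n - 4)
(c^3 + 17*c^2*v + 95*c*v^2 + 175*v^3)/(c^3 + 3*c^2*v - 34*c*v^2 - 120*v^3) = (-c^2 - 12*c*v - 35*v^2)/(-c^2 + 2*c*v + 24*v^2)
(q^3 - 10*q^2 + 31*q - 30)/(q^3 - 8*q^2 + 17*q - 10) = (q - 3)/(q - 1)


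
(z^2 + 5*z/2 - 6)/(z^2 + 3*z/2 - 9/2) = (z + 4)/(z + 3)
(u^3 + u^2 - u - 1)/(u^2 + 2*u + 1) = u - 1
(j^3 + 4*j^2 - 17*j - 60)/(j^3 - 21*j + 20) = (j + 3)/(j - 1)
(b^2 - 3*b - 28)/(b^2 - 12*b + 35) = (b + 4)/(b - 5)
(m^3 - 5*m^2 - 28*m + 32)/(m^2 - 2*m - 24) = (m^2 - 9*m + 8)/(m - 6)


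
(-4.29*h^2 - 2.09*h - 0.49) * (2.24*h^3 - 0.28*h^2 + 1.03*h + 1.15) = -9.6096*h^5 - 3.4804*h^4 - 4.9311*h^3 - 6.949*h^2 - 2.9082*h - 0.5635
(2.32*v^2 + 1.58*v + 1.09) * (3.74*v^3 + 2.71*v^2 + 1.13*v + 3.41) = 8.6768*v^5 + 12.1964*v^4 + 10.98*v^3 + 12.6505*v^2 + 6.6195*v + 3.7169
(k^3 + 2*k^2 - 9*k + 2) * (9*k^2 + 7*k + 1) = 9*k^5 + 25*k^4 - 66*k^3 - 43*k^2 + 5*k + 2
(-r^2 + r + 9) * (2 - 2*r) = 2*r^3 - 4*r^2 - 16*r + 18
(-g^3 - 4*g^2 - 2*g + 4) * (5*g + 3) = -5*g^4 - 23*g^3 - 22*g^2 + 14*g + 12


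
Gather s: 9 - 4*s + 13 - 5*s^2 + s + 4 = -5*s^2 - 3*s + 26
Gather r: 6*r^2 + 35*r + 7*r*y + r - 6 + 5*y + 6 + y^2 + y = 6*r^2 + r*(7*y + 36) + y^2 + 6*y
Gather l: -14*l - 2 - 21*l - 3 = -35*l - 5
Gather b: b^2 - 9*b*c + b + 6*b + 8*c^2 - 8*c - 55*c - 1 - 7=b^2 + b*(7 - 9*c) + 8*c^2 - 63*c - 8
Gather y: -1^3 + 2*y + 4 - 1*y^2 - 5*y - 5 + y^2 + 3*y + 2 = 0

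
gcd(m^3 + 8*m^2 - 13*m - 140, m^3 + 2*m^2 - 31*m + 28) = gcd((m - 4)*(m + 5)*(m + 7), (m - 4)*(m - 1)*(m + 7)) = m^2 + 3*m - 28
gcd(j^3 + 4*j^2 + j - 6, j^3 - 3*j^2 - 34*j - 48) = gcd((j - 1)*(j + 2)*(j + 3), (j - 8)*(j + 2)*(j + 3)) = j^2 + 5*j + 6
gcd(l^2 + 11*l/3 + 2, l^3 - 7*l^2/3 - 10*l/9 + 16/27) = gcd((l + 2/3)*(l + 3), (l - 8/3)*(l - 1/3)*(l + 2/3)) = l + 2/3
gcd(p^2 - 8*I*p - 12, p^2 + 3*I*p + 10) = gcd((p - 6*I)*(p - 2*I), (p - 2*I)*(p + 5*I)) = p - 2*I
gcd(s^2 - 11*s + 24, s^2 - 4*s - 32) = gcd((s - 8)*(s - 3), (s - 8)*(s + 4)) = s - 8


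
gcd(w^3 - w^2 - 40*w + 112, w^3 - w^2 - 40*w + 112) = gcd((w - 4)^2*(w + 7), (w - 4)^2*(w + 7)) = w^3 - w^2 - 40*w + 112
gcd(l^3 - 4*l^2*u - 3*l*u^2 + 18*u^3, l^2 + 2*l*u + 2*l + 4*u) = l + 2*u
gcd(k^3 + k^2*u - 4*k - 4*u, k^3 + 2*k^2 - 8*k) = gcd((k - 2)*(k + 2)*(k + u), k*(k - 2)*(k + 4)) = k - 2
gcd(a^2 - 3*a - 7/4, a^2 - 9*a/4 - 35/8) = a - 7/2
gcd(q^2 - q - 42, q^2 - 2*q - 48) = q + 6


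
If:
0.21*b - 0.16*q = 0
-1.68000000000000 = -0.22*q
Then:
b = 5.82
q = 7.64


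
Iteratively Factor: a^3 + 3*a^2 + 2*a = (a + 1)*(a^2 + 2*a) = a*(a + 1)*(a + 2)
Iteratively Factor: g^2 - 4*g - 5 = (g - 5)*(g + 1)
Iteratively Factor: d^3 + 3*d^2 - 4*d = (d)*(d^2 + 3*d - 4) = d*(d - 1)*(d + 4)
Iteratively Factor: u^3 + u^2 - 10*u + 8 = (u - 2)*(u^2 + 3*u - 4) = (u - 2)*(u + 4)*(u - 1)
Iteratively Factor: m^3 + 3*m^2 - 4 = (m - 1)*(m^2 + 4*m + 4) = (m - 1)*(m + 2)*(m + 2)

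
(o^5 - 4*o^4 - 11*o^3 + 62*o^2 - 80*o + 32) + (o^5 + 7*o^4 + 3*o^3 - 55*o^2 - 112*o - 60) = 2*o^5 + 3*o^4 - 8*o^3 + 7*o^2 - 192*o - 28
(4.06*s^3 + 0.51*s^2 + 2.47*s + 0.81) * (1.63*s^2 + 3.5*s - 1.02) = 6.6178*s^5 + 15.0413*s^4 + 1.6699*s^3 + 9.4451*s^2 + 0.3156*s - 0.8262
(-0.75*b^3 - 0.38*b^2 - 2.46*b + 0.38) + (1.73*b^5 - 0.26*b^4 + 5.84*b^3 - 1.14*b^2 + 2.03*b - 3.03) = 1.73*b^5 - 0.26*b^4 + 5.09*b^3 - 1.52*b^2 - 0.43*b - 2.65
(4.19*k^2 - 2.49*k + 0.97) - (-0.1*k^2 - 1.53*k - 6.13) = 4.29*k^2 - 0.96*k + 7.1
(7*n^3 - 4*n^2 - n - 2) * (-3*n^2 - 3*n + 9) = -21*n^5 - 9*n^4 + 78*n^3 - 27*n^2 - 3*n - 18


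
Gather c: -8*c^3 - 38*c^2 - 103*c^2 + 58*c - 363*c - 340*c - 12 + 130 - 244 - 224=-8*c^3 - 141*c^2 - 645*c - 350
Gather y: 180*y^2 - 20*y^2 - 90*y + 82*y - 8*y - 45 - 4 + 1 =160*y^2 - 16*y - 48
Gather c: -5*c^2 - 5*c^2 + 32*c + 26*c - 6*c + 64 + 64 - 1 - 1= -10*c^2 + 52*c + 126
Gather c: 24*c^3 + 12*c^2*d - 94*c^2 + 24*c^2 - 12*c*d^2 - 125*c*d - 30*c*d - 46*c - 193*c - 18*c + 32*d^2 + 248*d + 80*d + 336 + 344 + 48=24*c^3 + c^2*(12*d - 70) + c*(-12*d^2 - 155*d - 257) + 32*d^2 + 328*d + 728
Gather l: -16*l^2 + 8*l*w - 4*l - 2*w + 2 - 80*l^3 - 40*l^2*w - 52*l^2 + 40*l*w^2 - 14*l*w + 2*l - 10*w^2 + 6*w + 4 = -80*l^3 + l^2*(-40*w - 68) + l*(40*w^2 - 6*w - 2) - 10*w^2 + 4*w + 6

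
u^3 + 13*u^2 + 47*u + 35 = (u + 1)*(u + 5)*(u + 7)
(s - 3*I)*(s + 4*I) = s^2 + I*s + 12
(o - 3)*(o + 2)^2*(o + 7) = o^4 + 8*o^3 - o^2 - 68*o - 84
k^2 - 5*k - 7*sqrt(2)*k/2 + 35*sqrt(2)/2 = (k - 5)*(k - 7*sqrt(2)/2)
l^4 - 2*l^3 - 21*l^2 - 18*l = l*(l - 6)*(l + 1)*(l + 3)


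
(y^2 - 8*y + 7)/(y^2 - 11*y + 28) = (y - 1)/(y - 4)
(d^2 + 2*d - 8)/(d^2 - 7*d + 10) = (d + 4)/(d - 5)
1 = 1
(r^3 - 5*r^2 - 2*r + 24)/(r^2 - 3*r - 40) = (-r^3 + 5*r^2 + 2*r - 24)/(-r^2 + 3*r + 40)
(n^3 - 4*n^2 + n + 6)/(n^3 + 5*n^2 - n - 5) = (n^2 - 5*n + 6)/(n^2 + 4*n - 5)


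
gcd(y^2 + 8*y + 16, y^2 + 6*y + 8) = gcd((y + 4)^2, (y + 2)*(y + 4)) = y + 4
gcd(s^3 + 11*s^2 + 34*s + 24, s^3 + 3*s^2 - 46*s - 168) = s^2 + 10*s + 24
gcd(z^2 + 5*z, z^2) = z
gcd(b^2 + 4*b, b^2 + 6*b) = b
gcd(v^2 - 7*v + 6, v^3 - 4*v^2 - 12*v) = v - 6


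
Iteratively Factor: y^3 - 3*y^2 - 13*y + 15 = (y + 3)*(y^2 - 6*y + 5) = (y - 1)*(y + 3)*(y - 5)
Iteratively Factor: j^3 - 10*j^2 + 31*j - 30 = (j - 3)*(j^2 - 7*j + 10) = (j - 5)*(j - 3)*(j - 2)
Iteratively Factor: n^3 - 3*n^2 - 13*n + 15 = (n - 5)*(n^2 + 2*n - 3) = (n - 5)*(n + 3)*(n - 1)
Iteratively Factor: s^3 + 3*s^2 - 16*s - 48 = (s + 4)*(s^2 - s - 12) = (s - 4)*(s + 4)*(s + 3)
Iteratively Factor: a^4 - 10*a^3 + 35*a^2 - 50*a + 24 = (a - 4)*(a^3 - 6*a^2 + 11*a - 6) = (a - 4)*(a - 2)*(a^2 - 4*a + 3) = (a - 4)*(a - 2)*(a - 1)*(a - 3)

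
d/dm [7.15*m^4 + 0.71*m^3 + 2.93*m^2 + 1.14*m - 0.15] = 28.6*m^3 + 2.13*m^2 + 5.86*m + 1.14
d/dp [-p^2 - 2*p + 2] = -2*p - 2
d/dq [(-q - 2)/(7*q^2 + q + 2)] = (-7*q^2 - q + (q + 2)*(14*q + 1) - 2)/(7*q^2 + q + 2)^2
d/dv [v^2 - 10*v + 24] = 2*v - 10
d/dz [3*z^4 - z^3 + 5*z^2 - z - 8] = 12*z^3 - 3*z^2 + 10*z - 1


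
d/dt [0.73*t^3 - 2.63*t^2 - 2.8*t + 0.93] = 2.19*t^2 - 5.26*t - 2.8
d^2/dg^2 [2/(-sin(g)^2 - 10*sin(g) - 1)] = 4*(2*sin(g)^4 + 15*sin(g)^3 + 45*sin(g)^2 - 35*sin(g) - 99)/(sin(g)^2 + 10*sin(g) + 1)^3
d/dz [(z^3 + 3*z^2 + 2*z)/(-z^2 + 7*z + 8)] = (-z^2 + 16*z + 16)/(z^2 - 16*z + 64)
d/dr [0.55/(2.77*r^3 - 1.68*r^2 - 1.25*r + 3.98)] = (-4.5705*r^2 + 1.848*r + 0.6875)/(2.77*r^3 - 1.68*r^2 - 1.25*r + 3.98)^2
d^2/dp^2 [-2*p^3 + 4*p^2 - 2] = 8 - 12*p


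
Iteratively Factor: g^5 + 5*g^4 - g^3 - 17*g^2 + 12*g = (g)*(g^4 + 5*g^3 - g^2 - 17*g + 12) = g*(g - 1)*(g^3 + 6*g^2 + 5*g - 12) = g*(g - 1)*(g + 4)*(g^2 + 2*g - 3) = g*(g - 1)*(g + 3)*(g + 4)*(g - 1)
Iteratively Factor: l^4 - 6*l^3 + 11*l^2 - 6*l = (l)*(l^3 - 6*l^2 + 11*l - 6) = l*(l - 1)*(l^2 - 5*l + 6) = l*(l - 2)*(l - 1)*(l - 3)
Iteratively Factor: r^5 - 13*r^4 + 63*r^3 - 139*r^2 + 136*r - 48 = (r - 1)*(r^4 - 12*r^3 + 51*r^2 - 88*r + 48) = (r - 4)*(r - 1)*(r^3 - 8*r^2 + 19*r - 12) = (r - 4)^2*(r - 1)*(r^2 - 4*r + 3) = (r - 4)^2*(r - 1)^2*(r - 3)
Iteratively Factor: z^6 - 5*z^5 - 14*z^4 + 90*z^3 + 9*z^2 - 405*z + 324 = (z - 3)*(z^5 - 2*z^4 - 20*z^3 + 30*z^2 + 99*z - 108) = (z - 3)^2*(z^4 + z^3 - 17*z^2 - 21*z + 36) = (z - 3)^2*(z + 3)*(z^3 - 2*z^2 - 11*z + 12) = (z - 4)*(z - 3)^2*(z + 3)*(z^2 + 2*z - 3) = (z - 4)*(z - 3)^2*(z - 1)*(z + 3)*(z + 3)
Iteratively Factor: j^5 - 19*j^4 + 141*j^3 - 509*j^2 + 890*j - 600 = (j - 5)*(j^4 - 14*j^3 + 71*j^2 - 154*j + 120) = (j - 5)*(j - 2)*(j^3 - 12*j^2 + 47*j - 60) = (j - 5)*(j - 3)*(j - 2)*(j^2 - 9*j + 20) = (j - 5)^2*(j - 3)*(j - 2)*(j - 4)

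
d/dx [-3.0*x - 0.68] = -3.00000000000000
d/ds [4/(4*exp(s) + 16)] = -exp(s)/(exp(s) + 4)^2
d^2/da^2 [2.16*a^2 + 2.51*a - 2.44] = 4.32000000000000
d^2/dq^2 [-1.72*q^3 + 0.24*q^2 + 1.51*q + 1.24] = 0.48 - 10.32*q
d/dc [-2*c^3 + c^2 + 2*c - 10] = -6*c^2 + 2*c + 2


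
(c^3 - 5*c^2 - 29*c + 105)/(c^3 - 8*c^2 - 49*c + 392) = (c^2 + 2*c - 15)/(c^2 - c - 56)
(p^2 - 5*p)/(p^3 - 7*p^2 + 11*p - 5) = p/(p^2 - 2*p + 1)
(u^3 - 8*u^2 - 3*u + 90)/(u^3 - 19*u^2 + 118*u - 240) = (u + 3)/(u - 8)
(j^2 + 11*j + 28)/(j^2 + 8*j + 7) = (j + 4)/(j + 1)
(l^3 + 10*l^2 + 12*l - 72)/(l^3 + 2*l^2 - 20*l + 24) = (l + 6)/(l - 2)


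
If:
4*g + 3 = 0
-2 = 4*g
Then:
No Solution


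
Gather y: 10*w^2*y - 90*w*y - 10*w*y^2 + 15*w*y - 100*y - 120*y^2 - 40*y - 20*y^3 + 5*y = -20*y^3 + y^2*(-10*w - 120) + y*(10*w^2 - 75*w - 135)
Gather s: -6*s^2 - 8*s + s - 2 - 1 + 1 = -6*s^2 - 7*s - 2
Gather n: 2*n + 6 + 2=2*n + 8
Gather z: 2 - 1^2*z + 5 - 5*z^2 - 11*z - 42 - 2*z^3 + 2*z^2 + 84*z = -2*z^3 - 3*z^2 + 72*z - 35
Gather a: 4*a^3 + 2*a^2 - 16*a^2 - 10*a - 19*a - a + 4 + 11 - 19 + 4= 4*a^3 - 14*a^2 - 30*a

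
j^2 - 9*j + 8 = (j - 8)*(j - 1)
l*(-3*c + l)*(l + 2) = -3*c*l^2 - 6*c*l + l^3 + 2*l^2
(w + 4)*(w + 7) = w^2 + 11*w + 28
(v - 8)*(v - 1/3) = v^2 - 25*v/3 + 8/3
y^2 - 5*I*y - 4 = (y - 4*I)*(y - I)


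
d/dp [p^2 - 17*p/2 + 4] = 2*p - 17/2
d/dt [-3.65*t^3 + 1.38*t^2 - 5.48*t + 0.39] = -10.95*t^2 + 2.76*t - 5.48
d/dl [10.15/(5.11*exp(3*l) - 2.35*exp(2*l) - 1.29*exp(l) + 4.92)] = (-155.5995*exp(2*l) + 47.705*exp(l) + 13.0935)*exp(l)/(5.11*exp(3*l) - 2.35*exp(2*l) - 1.29*exp(l) + 4.92)^2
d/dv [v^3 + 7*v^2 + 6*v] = 3*v^2 + 14*v + 6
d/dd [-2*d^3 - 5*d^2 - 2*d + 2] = -6*d^2 - 10*d - 2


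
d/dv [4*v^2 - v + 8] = 8*v - 1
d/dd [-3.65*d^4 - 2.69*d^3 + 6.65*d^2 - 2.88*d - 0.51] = -14.6*d^3 - 8.07*d^2 + 13.3*d - 2.88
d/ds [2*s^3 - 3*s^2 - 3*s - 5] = 6*s^2 - 6*s - 3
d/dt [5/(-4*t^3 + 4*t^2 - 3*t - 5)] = 5*(12*t^2 - 8*t + 3)/(4*t^3 - 4*t^2 + 3*t + 5)^2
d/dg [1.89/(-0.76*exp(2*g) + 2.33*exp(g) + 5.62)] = (2.8728*exp(g) - 4.4037)*exp(g)/(-0.76*exp(2*g) + 2.33*exp(g) + 5.62)^2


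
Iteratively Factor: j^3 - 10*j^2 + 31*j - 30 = (j - 3)*(j^2 - 7*j + 10) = (j - 3)*(j - 2)*(j - 5)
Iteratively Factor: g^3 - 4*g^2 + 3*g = (g)*(g^2 - 4*g + 3) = g*(g - 1)*(g - 3)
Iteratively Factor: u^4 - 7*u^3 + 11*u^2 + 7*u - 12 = (u - 3)*(u^3 - 4*u^2 - u + 4) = (u - 3)*(u - 1)*(u^2 - 3*u - 4) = (u - 3)*(u - 1)*(u + 1)*(u - 4)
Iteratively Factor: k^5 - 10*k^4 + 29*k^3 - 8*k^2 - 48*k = (k - 4)*(k^4 - 6*k^3 + 5*k^2 + 12*k) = (k - 4)*(k + 1)*(k^3 - 7*k^2 + 12*k) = (k - 4)*(k - 3)*(k + 1)*(k^2 - 4*k) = k*(k - 4)*(k - 3)*(k + 1)*(k - 4)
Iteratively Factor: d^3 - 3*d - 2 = (d + 1)*(d^2 - d - 2) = (d + 1)^2*(d - 2)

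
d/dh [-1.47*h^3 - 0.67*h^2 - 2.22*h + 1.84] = -4.41*h^2 - 1.34*h - 2.22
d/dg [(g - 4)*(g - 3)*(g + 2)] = 3*g^2 - 10*g - 2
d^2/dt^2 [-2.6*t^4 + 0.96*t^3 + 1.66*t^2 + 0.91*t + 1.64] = -31.2*t^2 + 5.76*t + 3.32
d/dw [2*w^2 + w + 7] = 4*w + 1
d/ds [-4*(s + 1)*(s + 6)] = -8*s - 28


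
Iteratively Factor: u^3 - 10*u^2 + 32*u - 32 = (u - 2)*(u^2 - 8*u + 16) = (u - 4)*(u - 2)*(u - 4)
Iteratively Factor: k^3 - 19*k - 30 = (k + 2)*(k^2 - 2*k - 15) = (k + 2)*(k + 3)*(k - 5)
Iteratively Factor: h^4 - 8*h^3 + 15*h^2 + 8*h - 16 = (h + 1)*(h^3 - 9*h^2 + 24*h - 16) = (h - 1)*(h + 1)*(h^2 - 8*h + 16) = (h - 4)*(h - 1)*(h + 1)*(h - 4)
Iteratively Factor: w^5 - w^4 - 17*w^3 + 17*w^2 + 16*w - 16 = (w + 4)*(w^4 - 5*w^3 + 3*w^2 + 5*w - 4) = (w - 4)*(w + 4)*(w^3 - w^2 - w + 1) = (w - 4)*(w - 1)*(w + 4)*(w^2 - 1) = (w - 4)*(w - 1)*(w + 1)*(w + 4)*(w - 1)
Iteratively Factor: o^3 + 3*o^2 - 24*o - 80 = (o + 4)*(o^2 - o - 20) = (o + 4)^2*(o - 5)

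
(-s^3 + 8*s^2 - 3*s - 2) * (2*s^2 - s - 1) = -2*s^5 + 17*s^4 - 13*s^3 - 9*s^2 + 5*s + 2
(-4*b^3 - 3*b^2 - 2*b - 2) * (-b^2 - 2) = 4*b^5 + 3*b^4 + 10*b^3 + 8*b^2 + 4*b + 4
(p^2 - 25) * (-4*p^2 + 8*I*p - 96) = -4*p^4 + 8*I*p^3 + 4*p^2 - 200*I*p + 2400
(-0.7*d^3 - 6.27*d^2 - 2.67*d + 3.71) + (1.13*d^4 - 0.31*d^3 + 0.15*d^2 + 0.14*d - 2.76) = 1.13*d^4 - 1.01*d^3 - 6.12*d^2 - 2.53*d + 0.95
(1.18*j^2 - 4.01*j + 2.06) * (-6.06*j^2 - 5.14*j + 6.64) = -7.1508*j^4 + 18.2354*j^3 + 15.963*j^2 - 37.2148*j + 13.6784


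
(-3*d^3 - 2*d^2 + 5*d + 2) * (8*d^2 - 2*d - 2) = -24*d^5 - 10*d^4 + 50*d^3 + 10*d^2 - 14*d - 4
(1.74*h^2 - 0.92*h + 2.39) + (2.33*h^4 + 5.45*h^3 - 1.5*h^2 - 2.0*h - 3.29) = 2.33*h^4 + 5.45*h^3 + 0.24*h^2 - 2.92*h - 0.9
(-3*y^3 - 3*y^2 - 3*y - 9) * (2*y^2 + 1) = -6*y^5 - 6*y^4 - 9*y^3 - 21*y^2 - 3*y - 9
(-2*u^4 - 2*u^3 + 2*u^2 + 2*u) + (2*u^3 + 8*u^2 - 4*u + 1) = -2*u^4 + 10*u^2 - 2*u + 1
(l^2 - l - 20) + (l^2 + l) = 2*l^2 - 20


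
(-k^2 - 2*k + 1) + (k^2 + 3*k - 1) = k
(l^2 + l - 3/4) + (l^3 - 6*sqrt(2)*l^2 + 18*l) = l^3 - 6*sqrt(2)*l^2 + l^2 + 19*l - 3/4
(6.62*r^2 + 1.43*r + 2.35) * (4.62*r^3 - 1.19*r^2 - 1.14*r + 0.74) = 30.5844*r^5 - 1.2712*r^4 + 1.6085*r^3 + 0.472099999999999*r^2 - 1.6208*r + 1.739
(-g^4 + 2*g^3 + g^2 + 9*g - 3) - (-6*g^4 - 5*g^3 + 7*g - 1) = 5*g^4 + 7*g^3 + g^2 + 2*g - 2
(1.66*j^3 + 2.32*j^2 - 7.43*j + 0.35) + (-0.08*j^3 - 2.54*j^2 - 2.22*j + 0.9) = 1.58*j^3 - 0.22*j^2 - 9.65*j + 1.25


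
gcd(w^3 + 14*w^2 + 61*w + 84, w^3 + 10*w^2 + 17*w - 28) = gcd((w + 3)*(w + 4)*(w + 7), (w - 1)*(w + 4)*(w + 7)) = w^2 + 11*w + 28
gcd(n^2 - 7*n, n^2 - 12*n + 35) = n - 7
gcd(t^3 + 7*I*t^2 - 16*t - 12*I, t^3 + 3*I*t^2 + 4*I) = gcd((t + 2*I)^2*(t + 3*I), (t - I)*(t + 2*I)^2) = t^2 + 4*I*t - 4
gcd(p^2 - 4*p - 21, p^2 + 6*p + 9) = p + 3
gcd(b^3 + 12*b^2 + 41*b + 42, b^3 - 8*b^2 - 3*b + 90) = b + 3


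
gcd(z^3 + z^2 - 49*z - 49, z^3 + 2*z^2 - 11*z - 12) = z + 1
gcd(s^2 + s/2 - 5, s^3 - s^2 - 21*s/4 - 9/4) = 1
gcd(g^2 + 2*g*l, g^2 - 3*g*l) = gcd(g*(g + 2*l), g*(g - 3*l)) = g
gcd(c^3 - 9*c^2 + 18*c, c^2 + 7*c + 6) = 1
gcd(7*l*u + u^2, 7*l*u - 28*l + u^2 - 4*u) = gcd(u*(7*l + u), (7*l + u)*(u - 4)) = 7*l + u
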